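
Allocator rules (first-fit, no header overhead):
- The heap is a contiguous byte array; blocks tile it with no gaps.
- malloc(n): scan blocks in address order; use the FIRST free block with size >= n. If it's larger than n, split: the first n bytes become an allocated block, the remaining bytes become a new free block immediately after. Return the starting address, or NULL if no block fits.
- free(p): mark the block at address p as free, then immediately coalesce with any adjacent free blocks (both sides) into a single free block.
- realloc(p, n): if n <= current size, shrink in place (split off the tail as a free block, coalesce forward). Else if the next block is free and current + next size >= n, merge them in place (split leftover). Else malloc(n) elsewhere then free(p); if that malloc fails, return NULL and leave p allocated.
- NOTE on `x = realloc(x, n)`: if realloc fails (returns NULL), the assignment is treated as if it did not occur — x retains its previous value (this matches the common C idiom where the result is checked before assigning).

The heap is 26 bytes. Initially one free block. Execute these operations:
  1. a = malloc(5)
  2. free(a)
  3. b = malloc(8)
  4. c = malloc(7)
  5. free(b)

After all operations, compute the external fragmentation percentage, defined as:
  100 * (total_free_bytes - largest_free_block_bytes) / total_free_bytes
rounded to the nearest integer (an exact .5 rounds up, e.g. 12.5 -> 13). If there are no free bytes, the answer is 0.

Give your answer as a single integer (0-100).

Answer: 42

Derivation:
Op 1: a = malloc(5) -> a = 0; heap: [0-4 ALLOC][5-25 FREE]
Op 2: free(a) -> (freed a); heap: [0-25 FREE]
Op 3: b = malloc(8) -> b = 0; heap: [0-7 ALLOC][8-25 FREE]
Op 4: c = malloc(7) -> c = 8; heap: [0-7 ALLOC][8-14 ALLOC][15-25 FREE]
Op 5: free(b) -> (freed b); heap: [0-7 FREE][8-14 ALLOC][15-25 FREE]
Free blocks: [8 11] total_free=19 largest=11 -> 100*(19-11)/19 = 800/19 ≈ 42.105 -> rounds to 42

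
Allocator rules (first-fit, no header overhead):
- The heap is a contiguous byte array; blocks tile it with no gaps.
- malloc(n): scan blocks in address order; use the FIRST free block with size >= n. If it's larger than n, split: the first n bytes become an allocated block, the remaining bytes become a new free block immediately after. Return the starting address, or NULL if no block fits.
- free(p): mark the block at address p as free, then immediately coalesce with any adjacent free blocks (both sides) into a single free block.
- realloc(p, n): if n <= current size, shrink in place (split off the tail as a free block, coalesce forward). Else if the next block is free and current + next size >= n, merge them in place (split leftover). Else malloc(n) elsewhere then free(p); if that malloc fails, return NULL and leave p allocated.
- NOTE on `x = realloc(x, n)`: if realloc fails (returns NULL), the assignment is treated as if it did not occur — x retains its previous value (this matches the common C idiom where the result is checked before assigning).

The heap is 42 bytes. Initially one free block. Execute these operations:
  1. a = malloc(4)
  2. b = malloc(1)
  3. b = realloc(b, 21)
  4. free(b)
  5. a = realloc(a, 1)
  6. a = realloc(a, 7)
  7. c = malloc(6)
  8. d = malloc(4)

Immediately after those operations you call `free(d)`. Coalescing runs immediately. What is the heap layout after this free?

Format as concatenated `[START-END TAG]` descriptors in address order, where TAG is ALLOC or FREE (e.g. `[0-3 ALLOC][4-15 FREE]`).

Answer: [0-6 ALLOC][7-12 ALLOC][13-41 FREE]

Derivation:
Op 1: a = malloc(4) -> a = 0; heap: [0-3 ALLOC][4-41 FREE]
Op 2: b = malloc(1) -> b = 4; heap: [0-3 ALLOC][4-4 ALLOC][5-41 FREE]
Op 3: b = realloc(b, 21) -> b = 4; heap: [0-3 ALLOC][4-24 ALLOC][25-41 FREE]
Op 4: free(b) -> (freed b); heap: [0-3 ALLOC][4-41 FREE]
Op 5: a = realloc(a, 1) -> a = 0; heap: [0-0 ALLOC][1-41 FREE]
Op 6: a = realloc(a, 7) -> a = 0; heap: [0-6 ALLOC][7-41 FREE]
Op 7: c = malloc(6) -> c = 7; heap: [0-6 ALLOC][7-12 ALLOC][13-41 FREE]
Op 8: d = malloc(4) -> d = 13; heap: [0-6 ALLOC][7-12 ALLOC][13-16 ALLOC][17-41 FREE]
free(d): d = 13 -> block [13-16 ALLOC]; mark free, coalesce with adjacent free neighbors -> [0-6 ALLOC][7-12 ALLOC][13-41 FREE]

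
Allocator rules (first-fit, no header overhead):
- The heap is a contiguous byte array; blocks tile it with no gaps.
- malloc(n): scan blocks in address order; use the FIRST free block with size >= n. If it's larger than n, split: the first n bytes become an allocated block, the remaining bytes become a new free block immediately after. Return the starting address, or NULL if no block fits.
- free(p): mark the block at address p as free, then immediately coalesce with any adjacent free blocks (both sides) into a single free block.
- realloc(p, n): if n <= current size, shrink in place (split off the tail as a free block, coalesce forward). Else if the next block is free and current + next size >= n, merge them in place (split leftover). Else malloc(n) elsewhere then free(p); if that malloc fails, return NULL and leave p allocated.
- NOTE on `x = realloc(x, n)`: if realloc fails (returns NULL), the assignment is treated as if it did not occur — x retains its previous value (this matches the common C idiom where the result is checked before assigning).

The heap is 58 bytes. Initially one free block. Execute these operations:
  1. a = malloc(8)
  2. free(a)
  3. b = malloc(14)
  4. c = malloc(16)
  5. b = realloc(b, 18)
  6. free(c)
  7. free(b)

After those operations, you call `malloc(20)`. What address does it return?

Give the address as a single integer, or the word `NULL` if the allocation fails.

Answer: 0

Derivation:
Op 1: a = malloc(8) -> a = 0; heap: [0-7 ALLOC][8-57 FREE]
Op 2: free(a) -> (freed a); heap: [0-57 FREE]
Op 3: b = malloc(14) -> b = 0; heap: [0-13 ALLOC][14-57 FREE]
Op 4: c = malloc(16) -> c = 14; heap: [0-13 ALLOC][14-29 ALLOC][30-57 FREE]
Op 5: b = realloc(b, 18) -> b = 30; heap: [0-13 FREE][14-29 ALLOC][30-47 ALLOC][48-57 FREE]
Op 6: free(c) -> (freed c); heap: [0-29 FREE][30-47 ALLOC][48-57 FREE]
Op 7: free(b) -> (freed b); heap: [0-57 FREE]
malloc(20): first-fit scan over [0-57 FREE] -> 0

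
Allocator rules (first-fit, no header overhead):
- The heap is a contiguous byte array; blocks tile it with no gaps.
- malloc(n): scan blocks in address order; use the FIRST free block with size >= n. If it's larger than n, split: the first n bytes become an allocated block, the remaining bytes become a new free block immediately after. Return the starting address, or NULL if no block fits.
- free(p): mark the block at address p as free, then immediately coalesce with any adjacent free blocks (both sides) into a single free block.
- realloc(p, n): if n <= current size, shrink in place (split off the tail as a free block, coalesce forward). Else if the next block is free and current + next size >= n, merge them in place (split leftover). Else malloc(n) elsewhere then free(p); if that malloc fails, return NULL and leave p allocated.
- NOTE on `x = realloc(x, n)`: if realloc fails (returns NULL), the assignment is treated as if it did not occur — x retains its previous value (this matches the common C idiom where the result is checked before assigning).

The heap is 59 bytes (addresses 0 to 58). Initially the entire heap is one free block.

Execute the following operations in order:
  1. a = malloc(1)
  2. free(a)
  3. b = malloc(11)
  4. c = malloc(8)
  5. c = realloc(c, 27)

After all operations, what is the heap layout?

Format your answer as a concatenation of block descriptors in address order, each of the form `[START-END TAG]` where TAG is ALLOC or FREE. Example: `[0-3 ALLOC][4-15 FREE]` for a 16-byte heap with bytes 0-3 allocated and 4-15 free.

Answer: [0-10 ALLOC][11-37 ALLOC][38-58 FREE]

Derivation:
Op 1: a = malloc(1) -> a = 0; heap: [0-0 ALLOC][1-58 FREE]
Op 2: free(a) -> (freed a); heap: [0-58 FREE]
Op 3: b = malloc(11) -> b = 0; heap: [0-10 ALLOC][11-58 FREE]
Op 4: c = malloc(8) -> c = 11; heap: [0-10 ALLOC][11-18 ALLOC][19-58 FREE]
Op 5: c = realloc(c, 27) -> c = 11; heap: [0-10 ALLOC][11-37 ALLOC][38-58 FREE]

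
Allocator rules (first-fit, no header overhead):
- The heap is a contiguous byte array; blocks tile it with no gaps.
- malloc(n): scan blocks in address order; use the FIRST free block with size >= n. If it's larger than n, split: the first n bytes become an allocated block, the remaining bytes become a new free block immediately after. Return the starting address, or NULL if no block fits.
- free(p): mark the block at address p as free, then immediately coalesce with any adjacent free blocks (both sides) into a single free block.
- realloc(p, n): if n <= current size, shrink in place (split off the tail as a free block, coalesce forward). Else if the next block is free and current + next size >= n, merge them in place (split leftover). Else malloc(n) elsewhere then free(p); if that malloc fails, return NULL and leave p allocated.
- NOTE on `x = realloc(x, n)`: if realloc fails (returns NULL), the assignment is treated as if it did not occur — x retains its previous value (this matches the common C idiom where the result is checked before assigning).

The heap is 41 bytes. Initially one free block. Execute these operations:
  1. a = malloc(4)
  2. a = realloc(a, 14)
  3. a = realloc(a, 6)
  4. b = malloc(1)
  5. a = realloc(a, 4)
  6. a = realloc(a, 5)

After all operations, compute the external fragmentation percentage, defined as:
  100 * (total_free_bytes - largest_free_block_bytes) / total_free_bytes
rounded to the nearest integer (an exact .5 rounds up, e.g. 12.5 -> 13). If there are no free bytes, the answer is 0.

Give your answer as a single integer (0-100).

Answer: 3

Derivation:
Op 1: a = malloc(4) -> a = 0; heap: [0-3 ALLOC][4-40 FREE]
Op 2: a = realloc(a, 14) -> a = 0; heap: [0-13 ALLOC][14-40 FREE]
Op 3: a = realloc(a, 6) -> a = 0; heap: [0-5 ALLOC][6-40 FREE]
Op 4: b = malloc(1) -> b = 6; heap: [0-5 ALLOC][6-6 ALLOC][7-40 FREE]
Op 5: a = realloc(a, 4) -> a = 0; heap: [0-3 ALLOC][4-5 FREE][6-6 ALLOC][7-40 FREE]
Op 6: a = realloc(a, 5) -> a = 0; heap: [0-4 ALLOC][5-5 FREE][6-6 ALLOC][7-40 FREE]
Free blocks: [1 34] total_free=35 largest=34 -> 100*(35-34)/35 = 100/35 ≈ 2.857 -> rounds to 3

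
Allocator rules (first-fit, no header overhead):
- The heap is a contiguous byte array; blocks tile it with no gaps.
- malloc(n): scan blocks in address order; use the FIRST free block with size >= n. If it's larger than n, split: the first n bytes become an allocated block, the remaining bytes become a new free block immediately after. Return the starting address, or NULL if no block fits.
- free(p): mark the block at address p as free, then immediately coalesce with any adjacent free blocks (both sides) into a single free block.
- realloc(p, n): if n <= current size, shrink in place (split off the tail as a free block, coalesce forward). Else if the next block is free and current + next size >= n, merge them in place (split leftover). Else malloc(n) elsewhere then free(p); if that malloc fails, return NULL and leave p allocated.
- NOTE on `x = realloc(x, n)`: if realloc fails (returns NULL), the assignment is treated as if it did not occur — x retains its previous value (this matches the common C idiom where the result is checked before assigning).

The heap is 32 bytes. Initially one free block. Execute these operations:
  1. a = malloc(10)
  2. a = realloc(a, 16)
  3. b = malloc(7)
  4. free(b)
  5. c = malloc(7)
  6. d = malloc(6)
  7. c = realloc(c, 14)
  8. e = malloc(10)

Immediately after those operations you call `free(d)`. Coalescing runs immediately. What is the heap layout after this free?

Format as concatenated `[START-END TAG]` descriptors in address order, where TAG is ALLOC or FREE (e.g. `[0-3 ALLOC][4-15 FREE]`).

Op 1: a = malloc(10) -> a = 0; heap: [0-9 ALLOC][10-31 FREE]
Op 2: a = realloc(a, 16) -> a = 0; heap: [0-15 ALLOC][16-31 FREE]
Op 3: b = malloc(7) -> b = 16; heap: [0-15 ALLOC][16-22 ALLOC][23-31 FREE]
Op 4: free(b) -> (freed b); heap: [0-15 ALLOC][16-31 FREE]
Op 5: c = malloc(7) -> c = 16; heap: [0-15 ALLOC][16-22 ALLOC][23-31 FREE]
Op 6: d = malloc(6) -> d = 23; heap: [0-15 ALLOC][16-22 ALLOC][23-28 ALLOC][29-31 FREE]
Op 7: c = realloc(c, 14) -> NULL (c unchanged); heap: [0-15 ALLOC][16-22 ALLOC][23-28 ALLOC][29-31 FREE]
Op 8: e = malloc(10) -> e = NULL; heap: [0-15 ALLOC][16-22 ALLOC][23-28 ALLOC][29-31 FREE]
free(d): d = 23 -> block [23-28 ALLOC]; mark free, coalesce with adjacent free neighbors -> [0-15 ALLOC][16-22 ALLOC][23-31 FREE]

Answer: [0-15 ALLOC][16-22 ALLOC][23-31 FREE]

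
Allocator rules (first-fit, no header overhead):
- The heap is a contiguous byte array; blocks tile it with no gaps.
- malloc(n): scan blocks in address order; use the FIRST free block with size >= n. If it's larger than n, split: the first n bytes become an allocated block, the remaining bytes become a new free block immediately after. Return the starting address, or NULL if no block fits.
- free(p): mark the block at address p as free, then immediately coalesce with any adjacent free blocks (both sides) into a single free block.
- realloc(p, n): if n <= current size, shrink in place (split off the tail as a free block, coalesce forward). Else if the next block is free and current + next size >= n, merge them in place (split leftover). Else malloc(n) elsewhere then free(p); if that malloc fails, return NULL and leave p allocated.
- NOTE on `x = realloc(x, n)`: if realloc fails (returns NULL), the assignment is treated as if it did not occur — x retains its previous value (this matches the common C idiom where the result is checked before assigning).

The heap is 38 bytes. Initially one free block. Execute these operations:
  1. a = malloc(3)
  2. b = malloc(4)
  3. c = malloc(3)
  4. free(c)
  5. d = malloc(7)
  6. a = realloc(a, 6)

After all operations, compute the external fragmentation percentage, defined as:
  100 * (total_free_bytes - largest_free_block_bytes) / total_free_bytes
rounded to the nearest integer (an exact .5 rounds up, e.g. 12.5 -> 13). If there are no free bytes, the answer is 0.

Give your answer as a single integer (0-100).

Answer: 14

Derivation:
Op 1: a = malloc(3) -> a = 0; heap: [0-2 ALLOC][3-37 FREE]
Op 2: b = malloc(4) -> b = 3; heap: [0-2 ALLOC][3-6 ALLOC][7-37 FREE]
Op 3: c = malloc(3) -> c = 7; heap: [0-2 ALLOC][3-6 ALLOC][7-9 ALLOC][10-37 FREE]
Op 4: free(c) -> (freed c); heap: [0-2 ALLOC][3-6 ALLOC][7-37 FREE]
Op 5: d = malloc(7) -> d = 7; heap: [0-2 ALLOC][3-6 ALLOC][7-13 ALLOC][14-37 FREE]
Op 6: a = realloc(a, 6) -> a = 14; heap: [0-2 FREE][3-6 ALLOC][7-13 ALLOC][14-19 ALLOC][20-37 FREE]
Free blocks: [3 18] total_free=21 largest=18 -> 100*(21-18)/21 = 300/21 ≈ 14.286 -> rounds to 14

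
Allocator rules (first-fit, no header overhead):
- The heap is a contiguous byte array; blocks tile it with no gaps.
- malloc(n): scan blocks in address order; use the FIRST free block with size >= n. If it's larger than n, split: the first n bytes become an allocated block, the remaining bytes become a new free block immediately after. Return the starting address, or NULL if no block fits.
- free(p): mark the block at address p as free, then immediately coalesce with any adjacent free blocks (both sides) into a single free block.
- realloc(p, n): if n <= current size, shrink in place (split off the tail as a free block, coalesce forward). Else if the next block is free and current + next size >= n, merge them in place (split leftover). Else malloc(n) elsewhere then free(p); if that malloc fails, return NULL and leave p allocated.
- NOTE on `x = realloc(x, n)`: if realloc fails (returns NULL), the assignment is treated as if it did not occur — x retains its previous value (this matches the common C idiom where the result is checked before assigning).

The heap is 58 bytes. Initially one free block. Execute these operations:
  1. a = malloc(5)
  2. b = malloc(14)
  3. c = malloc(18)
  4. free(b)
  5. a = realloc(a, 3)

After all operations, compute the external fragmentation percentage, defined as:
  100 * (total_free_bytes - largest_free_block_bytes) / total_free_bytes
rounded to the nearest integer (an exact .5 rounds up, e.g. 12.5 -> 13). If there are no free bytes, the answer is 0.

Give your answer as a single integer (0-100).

Op 1: a = malloc(5) -> a = 0; heap: [0-4 ALLOC][5-57 FREE]
Op 2: b = malloc(14) -> b = 5; heap: [0-4 ALLOC][5-18 ALLOC][19-57 FREE]
Op 3: c = malloc(18) -> c = 19; heap: [0-4 ALLOC][5-18 ALLOC][19-36 ALLOC][37-57 FREE]
Op 4: free(b) -> (freed b); heap: [0-4 ALLOC][5-18 FREE][19-36 ALLOC][37-57 FREE]
Op 5: a = realloc(a, 3) -> a = 0; heap: [0-2 ALLOC][3-18 FREE][19-36 ALLOC][37-57 FREE]
Free blocks: [16 21] total_free=37 largest=21 -> 100*(37-21)/37 = 1600/37 ≈ 43.243 -> rounds to 43

Answer: 43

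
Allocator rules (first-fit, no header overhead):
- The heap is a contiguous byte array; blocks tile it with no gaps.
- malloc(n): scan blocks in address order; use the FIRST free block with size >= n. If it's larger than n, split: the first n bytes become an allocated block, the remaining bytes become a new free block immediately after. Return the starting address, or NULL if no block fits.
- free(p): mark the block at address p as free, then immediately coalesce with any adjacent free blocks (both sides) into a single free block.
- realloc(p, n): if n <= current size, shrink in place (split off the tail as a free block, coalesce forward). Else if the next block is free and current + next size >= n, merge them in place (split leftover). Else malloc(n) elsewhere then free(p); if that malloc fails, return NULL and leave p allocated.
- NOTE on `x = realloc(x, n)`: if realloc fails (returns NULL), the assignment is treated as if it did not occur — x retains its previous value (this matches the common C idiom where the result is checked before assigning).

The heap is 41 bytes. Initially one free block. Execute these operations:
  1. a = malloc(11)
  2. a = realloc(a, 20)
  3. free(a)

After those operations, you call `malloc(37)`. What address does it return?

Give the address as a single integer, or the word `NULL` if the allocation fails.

Answer: 0

Derivation:
Op 1: a = malloc(11) -> a = 0; heap: [0-10 ALLOC][11-40 FREE]
Op 2: a = realloc(a, 20) -> a = 0; heap: [0-19 ALLOC][20-40 FREE]
Op 3: free(a) -> (freed a); heap: [0-40 FREE]
malloc(37): first-fit scan over [0-40 FREE] -> 0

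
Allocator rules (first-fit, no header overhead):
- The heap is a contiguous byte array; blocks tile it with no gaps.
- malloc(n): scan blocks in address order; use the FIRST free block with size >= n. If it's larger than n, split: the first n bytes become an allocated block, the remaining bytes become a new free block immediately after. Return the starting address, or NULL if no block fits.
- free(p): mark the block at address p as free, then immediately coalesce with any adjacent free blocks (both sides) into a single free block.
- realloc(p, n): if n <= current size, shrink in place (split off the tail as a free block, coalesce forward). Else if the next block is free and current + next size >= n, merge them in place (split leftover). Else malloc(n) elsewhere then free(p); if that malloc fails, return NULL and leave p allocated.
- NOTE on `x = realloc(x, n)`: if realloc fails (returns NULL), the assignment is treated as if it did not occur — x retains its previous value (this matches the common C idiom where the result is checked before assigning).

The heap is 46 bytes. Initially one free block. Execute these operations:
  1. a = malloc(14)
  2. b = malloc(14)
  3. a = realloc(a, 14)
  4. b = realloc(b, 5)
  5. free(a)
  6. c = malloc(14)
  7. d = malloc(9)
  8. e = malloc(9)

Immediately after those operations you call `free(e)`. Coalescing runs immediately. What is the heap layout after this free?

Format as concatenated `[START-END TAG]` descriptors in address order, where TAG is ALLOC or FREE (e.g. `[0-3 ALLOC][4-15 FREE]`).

Answer: [0-13 ALLOC][14-18 ALLOC][19-27 ALLOC][28-45 FREE]

Derivation:
Op 1: a = malloc(14) -> a = 0; heap: [0-13 ALLOC][14-45 FREE]
Op 2: b = malloc(14) -> b = 14; heap: [0-13 ALLOC][14-27 ALLOC][28-45 FREE]
Op 3: a = realloc(a, 14) -> a = 0; heap: [0-13 ALLOC][14-27 ALLOC][28-45 FREE]
Op 4: b = realloc(b, 5) -> b = 14; heap: [0-13 ALLOC][14-18 ALLOC][19-45 FREE]
Op 5: free(a) -> (freed a); heap: [0-13 FREE][14-18 ALLOC][19-45 FREE]
Op 6: c = malloc(14) -> c = 0; heap: [0-13 ALLOC][14-18 ALLOC][19-45 FREE]
Op 7: d = malloc(9) -> d = 19; heap: [0-13 ALLOC][14-18 ALLOC][19-27 ALLOC][28-45 FREE]
Op 8: e = malloc(9) -> e = 28; heap: [0-13 ALLOC][14-18 ALLOC][19-27 ALLOC][28-36 ALLOC][37-45 FREE]
free(e): e = 28 -> block [28-36 ALLOC]; mark free, coalesce with adjacent free neighbors -> [0-13 ALLOC][14-18 ALLOC][19-27 ALLOC][28-45 FREE]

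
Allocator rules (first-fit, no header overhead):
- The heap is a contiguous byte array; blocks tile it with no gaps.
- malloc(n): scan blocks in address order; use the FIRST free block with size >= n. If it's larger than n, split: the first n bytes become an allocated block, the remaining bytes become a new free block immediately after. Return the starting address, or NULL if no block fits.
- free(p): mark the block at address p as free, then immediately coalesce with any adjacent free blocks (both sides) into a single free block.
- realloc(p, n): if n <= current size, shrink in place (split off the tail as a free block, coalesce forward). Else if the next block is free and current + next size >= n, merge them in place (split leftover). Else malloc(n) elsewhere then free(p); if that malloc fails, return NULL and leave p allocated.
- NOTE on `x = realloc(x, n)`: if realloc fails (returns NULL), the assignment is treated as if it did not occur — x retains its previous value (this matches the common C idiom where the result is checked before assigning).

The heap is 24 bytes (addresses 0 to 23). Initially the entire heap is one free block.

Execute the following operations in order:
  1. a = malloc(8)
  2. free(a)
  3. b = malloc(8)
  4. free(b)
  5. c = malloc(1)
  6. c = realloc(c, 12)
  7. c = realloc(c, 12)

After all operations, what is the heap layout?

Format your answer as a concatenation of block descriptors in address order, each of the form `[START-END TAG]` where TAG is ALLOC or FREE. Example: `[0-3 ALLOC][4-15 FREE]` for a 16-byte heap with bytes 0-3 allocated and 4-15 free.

Op 1: a = malloc(8) -> a = 0; heap: [0-7 ALLOC][8-23 FREE]
Op 2: free(a) -> (freed a); heap: [0-23 FREE]
Op 3: b = malloc(8) -> b = 0; heap: [0-7 ALLOC][8-23 FREE]
Op 4: free(b) -> (freed b); heap: [0-23 FREE]
Op 5: c = malloc(1) -> c = 0; heap: [0-0 ALLOC][1-23 FREE]
Op 6: c = realloc(c, 12) -> c = 0; heap: [0-11 ALLOC][12-23 FREE]
Op 7: c = realloc(c, 12) -> c = 0; heap: [0-11 ALLOC][12-23 FREE]

Answer: [0-11 ALLOC][12-23 FREE]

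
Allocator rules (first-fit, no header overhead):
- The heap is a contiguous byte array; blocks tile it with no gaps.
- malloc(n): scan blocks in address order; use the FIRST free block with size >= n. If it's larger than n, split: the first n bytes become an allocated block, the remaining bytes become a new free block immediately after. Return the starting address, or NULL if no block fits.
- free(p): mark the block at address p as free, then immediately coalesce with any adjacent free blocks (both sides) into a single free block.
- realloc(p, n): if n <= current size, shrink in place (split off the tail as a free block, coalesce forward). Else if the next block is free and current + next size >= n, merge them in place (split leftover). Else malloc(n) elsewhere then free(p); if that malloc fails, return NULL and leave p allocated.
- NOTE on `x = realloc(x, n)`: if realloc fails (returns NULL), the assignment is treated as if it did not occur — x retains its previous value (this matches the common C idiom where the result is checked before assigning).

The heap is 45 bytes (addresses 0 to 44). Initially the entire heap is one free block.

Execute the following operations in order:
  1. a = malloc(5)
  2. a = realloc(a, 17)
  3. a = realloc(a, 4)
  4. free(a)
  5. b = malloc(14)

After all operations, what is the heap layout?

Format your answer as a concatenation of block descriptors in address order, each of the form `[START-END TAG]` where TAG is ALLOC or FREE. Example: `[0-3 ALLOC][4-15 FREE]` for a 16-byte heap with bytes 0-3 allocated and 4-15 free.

Op 1: a = malloc(5) -> a = 0; heap: [0-4 ALLOC][5-44 FREE]
Op 2: a = realloc(a, 17) -> a = 0; heap: [0-16 ALLOC][17-44 FREE]
Op 3: a = realloc(a, 4) -> a = 0; heap: [0-3 ALLOC][4-44 FREE]
Op 4: free(a) -> (freed a); heap: [0-44 FREE]
Op 5: b = malloc(14) -> b = 0; heap: [0-13 ALLOC][14-44 FREE]

Answer: [0-13 ALLOC][14-44 FREE]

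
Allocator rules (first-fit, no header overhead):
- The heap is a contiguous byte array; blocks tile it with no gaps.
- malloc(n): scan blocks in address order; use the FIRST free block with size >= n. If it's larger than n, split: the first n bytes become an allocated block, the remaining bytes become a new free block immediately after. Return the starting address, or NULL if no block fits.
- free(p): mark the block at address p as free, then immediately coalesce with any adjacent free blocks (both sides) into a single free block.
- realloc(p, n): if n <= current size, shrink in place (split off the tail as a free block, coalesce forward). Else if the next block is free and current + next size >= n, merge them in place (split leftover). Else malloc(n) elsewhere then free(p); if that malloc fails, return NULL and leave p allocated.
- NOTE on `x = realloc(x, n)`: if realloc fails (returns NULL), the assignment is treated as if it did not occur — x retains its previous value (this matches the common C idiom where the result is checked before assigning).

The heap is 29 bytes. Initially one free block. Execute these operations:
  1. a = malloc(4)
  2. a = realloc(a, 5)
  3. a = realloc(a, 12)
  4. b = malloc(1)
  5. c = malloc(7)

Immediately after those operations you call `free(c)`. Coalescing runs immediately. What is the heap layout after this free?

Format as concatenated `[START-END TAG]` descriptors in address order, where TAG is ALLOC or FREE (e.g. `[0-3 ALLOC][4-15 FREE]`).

Op 1: a = malloc(4) -> a = 0; heap: [0-3 ALLOC][4-28 FREE]
Op 2: a = realloc(a, 5) -> a = 0; heap: [0-4 ALLOC][5-28 FREE]
Op 3: a = realloc(a, 12) -> a = 0; heap: [0-11 ALLOC][12-28 FREE]
Op 4: b = malloc(1) -> b = 12; heap: [0-11 ALLOC][12-12 ALLOC][13-28 FREE]
Op 5: c = malloc(7) -> c = 13; heap: [0-11 ALLOC][12-12 ALLOC][13-19 ALLOC][20-28 FREE]
free(c): c = 13 -> block [13-19 ALLOC]; mark free, coalesce with adjacent free neighbors -> [0-11 ALLOC][12-12 ALLOC][13-28 FREE]

Answer: [0-11 ALLOC][12-12 ALLOC][13-28 FREE]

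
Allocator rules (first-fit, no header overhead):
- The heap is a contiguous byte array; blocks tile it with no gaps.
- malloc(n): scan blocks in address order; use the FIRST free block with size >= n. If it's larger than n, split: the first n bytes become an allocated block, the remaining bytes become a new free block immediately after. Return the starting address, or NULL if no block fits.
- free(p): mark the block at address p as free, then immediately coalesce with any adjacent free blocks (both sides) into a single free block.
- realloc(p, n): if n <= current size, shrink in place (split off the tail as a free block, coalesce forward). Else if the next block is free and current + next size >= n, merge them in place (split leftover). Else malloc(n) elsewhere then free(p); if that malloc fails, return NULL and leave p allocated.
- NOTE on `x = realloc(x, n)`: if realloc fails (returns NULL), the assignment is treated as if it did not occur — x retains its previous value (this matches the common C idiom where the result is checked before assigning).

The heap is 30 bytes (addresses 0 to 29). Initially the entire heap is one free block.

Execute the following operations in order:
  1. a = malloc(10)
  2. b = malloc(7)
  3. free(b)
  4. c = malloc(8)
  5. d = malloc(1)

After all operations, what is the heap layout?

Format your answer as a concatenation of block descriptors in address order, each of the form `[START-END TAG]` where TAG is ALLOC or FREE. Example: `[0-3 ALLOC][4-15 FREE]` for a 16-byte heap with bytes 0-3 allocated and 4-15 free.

Op 1: a = malloc(10) -> a = 0; heap: [0-9 ALLOC][10-29 FREE]
Op 2: b = malloc(7) -> b = 10; heap: [0-9 ALLOC][10-16 ALLOC][17-29 FREE]
Op 3: free(b) -> (freed b); heap: [0-9 ALLOC][10-29 FREE]
Op 4: c = malloc(8) -> c = 10; heap: [0-9 ALLOC][10-17 ALLOC][18-29 FREE]
Op 5: d = malloc(1) -> d = 18; heap: [0-9 ALLOC][10-17 ALLOC][18-18 ALLOC][19-29 FREE]

Answer: [0-9 ALLOC][10-17 ALLOC][18-18 ALLOC][19-29 FREE]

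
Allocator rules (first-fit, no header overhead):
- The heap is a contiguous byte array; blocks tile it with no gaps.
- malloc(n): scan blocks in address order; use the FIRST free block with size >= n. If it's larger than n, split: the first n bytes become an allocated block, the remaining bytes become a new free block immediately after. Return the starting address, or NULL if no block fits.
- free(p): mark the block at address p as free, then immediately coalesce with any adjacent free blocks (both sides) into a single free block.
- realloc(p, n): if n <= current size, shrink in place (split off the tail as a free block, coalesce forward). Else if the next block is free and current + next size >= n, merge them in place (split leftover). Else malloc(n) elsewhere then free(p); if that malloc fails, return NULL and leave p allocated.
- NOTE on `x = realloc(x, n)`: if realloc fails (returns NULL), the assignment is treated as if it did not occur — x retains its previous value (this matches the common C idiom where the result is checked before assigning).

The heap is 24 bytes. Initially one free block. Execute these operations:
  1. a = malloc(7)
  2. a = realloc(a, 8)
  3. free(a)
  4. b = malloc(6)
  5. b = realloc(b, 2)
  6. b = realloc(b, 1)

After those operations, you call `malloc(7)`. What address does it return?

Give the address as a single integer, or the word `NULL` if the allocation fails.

Op 1: a = malloc(7) -> a = 0; heap: [0-6 ALLOC][7-23 FREE]
Op 2: a = realloc(a, 8) -> a = 0; heap: [0-7 ALLOC][8-23 FREE]
Op 3: free(a) -> (freed a); heap: [0-23 FREE]
Op 4: b = malloc(6) -> b = 0; heap: [0-5 ALLOC][6-23 FREE]
Op 5: b = realloc(b, 2) -> b = 0; heap: [0-1 ALLOC][2-23 FREE]
Op 6: b = realloc(b, 1) -> b = 0; heap: [0-0 ALLOC][1-23 FREE]
malloc(7): first-fit scan over [0-0 ALLOC][1-23 FREE] -> 1

Answer: 1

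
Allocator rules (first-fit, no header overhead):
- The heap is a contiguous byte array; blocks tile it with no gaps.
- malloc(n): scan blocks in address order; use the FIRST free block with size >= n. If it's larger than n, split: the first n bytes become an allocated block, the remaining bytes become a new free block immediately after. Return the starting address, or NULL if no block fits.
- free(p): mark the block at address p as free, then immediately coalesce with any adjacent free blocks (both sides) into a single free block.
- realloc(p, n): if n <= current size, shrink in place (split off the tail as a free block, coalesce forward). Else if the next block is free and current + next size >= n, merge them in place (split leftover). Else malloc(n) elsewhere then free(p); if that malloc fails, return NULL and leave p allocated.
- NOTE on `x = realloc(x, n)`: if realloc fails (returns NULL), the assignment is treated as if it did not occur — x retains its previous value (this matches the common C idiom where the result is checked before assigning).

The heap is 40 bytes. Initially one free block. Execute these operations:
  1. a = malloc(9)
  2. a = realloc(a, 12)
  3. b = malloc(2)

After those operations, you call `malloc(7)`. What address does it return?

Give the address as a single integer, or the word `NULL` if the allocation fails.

Op 1: a = malloc(9) -> a = 0; heap: [0-8 ALLOC][9-39 FREE]
Op 2: a = realloc(a, 12) -> a = 0; heap: [0-11 ALLOC][12-39 FREE]
Op 3: b = malloc(2) -> b = 12; heap: [0-11 ALLOC][12-13 ALLOC][14-39 FREE]
malloc(7): first-fit scan over [0-11 ALLOC][12-13 ALLOC][14-39 FREE] -> 14

Answer: 14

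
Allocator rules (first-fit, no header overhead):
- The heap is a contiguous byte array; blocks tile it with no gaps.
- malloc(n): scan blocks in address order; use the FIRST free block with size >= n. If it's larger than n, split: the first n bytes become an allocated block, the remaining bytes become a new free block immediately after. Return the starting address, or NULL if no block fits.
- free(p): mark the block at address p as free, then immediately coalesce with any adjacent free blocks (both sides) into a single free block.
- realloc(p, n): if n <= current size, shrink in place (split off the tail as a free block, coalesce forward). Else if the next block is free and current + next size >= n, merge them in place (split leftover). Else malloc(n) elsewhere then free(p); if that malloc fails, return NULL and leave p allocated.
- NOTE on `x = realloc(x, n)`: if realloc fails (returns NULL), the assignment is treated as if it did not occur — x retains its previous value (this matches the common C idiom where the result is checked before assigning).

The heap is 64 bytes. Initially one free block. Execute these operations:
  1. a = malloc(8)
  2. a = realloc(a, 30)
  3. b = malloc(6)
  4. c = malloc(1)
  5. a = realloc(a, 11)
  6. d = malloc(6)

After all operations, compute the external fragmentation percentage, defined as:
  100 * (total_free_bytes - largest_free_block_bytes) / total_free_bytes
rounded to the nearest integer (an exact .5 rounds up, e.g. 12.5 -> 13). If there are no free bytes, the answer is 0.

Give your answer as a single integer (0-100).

Op 1: a = malloc(8) -> a = 0; heap: [0-7 ALLOC][8-63 FREE]
Op 2: a = realloc(a, 30) -> a = 0; heap: [0-29 ALLOC][30-63 FREE]
Op 3: b = malloc(6) -> b = 30; heap: [0-29 ALLOC][30-35 ALLOC][36-63 FREE]
Op 4: c = malloc(1) -> c = 36; heap: [0-29 ALLOC][30-35 ALLOC][36-36 ALLOC][37-63 FREE]
Op 5: a = realloc(a, 11) -> a = 0; heap: [0-10 ALLOC][11-29 FREE][30-35 ALLOC][36-36 ALLOC][37-63 FREE]
Op 6: d = malloc(6) -> d = 11; heap: [0-10 ALLOC][11-16 ALLOC][17-29 FREE][30-35 ALLOC][36-36 ALLOC][37-63 FREE]
Free blocks: [13 27] total_free=40 largest=27 -> 100*(40-27)/40 = 1300/40 = 32.5 -> rounds to 33

Answer: 33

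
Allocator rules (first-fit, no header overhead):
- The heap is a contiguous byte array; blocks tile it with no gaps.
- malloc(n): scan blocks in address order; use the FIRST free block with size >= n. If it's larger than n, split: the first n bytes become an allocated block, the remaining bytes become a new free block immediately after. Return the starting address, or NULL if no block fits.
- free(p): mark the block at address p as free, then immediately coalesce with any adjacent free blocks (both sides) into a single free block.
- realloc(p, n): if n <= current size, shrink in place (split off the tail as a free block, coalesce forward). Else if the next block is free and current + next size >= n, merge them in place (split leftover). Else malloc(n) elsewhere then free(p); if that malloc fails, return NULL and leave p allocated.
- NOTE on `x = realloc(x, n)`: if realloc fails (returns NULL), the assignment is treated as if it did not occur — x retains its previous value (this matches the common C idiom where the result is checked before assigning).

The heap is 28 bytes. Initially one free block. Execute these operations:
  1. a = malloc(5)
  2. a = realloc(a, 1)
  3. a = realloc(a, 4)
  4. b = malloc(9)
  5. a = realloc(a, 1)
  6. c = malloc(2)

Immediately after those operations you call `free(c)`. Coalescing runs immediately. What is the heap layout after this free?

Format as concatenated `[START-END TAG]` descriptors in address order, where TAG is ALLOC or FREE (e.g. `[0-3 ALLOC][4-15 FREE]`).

Op 1: a = malloc(5) -> a = 0; heap: [0-4 ALLOC][5-27 FREE]
Op 2: a = realloc(a, 1) -> a = 0; heap: [0-0 ALLOC][1-27 FREE]
Op 3: a = realloc(a, 4) -> a = 0; heap: [0-3 ALLOC][4-27 FREE]
Op 4: b = malloc(9) -> b = 4; heap: [0-3 ALLOC][4-12 ALLOC][13-27 FREE]
Op 5: a = realloc(a, 1) -> a = 0; heap: [0-0 ALLOC][1-3 FREE][4-12 ALLOC][13-27 FREE]
Op 6: c = malloc(2) -> c = 1; heap: [0-0 ALLOC][1-2 ALLOC][3-3 FREE][4-12 ALLOC][13-27 FREE]
free(c): c = 1 -> block [1-2 ALLOC]; mark free, coalesce with adjacent free neighbors -> [0-0 ALLOC][1-3 FREE][4-12 ALLOC][13-27 FREE]

Answer: [0-0 ALLOC][1-3 FREE][4-12 ALLOC][13-27 FREE]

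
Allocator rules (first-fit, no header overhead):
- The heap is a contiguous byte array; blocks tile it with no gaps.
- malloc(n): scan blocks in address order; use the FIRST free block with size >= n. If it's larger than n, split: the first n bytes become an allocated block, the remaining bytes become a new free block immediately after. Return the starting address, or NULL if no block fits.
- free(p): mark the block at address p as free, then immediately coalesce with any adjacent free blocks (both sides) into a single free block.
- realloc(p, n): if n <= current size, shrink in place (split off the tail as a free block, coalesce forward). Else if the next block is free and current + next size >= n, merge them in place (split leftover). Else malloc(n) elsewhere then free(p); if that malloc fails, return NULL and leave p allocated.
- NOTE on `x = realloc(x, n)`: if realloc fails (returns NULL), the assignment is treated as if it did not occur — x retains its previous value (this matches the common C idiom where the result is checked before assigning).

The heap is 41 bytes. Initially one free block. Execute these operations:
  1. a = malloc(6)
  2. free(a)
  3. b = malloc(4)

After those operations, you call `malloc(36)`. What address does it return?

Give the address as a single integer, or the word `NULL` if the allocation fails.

Answer: 4

Derivation:
Op 1: a = malloc(6) -> a = 0; heap: [0-5 ALLOC][6-40 FREE]
Op 2: free(a) -> (freed a); heap: [0-40 FREE]
Op 3: b = malloc(4) -> b = 0; heap: [0-3 ALLOC][4-40 FREE]
malloc(36): first-fit scan over [0-3 ALLOC][4-40 FREE] -> 4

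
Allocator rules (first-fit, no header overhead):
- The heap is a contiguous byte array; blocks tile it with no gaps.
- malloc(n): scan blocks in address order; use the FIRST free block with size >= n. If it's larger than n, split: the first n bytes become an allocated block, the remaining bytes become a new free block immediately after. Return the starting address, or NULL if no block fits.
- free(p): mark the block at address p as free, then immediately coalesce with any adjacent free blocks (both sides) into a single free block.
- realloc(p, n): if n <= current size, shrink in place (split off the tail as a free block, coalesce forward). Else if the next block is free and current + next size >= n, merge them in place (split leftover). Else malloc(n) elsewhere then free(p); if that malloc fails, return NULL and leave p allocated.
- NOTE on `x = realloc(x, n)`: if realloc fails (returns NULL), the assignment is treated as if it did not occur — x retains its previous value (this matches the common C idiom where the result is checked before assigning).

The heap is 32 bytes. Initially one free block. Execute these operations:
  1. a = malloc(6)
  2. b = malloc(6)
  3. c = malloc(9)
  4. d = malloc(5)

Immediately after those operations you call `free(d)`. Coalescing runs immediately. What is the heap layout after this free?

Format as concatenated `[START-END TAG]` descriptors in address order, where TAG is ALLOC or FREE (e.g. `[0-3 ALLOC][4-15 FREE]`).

Op 1: a = malloc(6) -> a = 0; heap: [0-5 ALLOC][6-31 FREE]
Op 2: b = malloc(6) -> b = 6; heap: [0-5 ALLOC][6-11 ALLOC][12-31 FREE]
Op 3: c = malloc(9) -> c = 12; heap: [0-5 ALLOC][6-11 ALLOC][12-20 ALLOC][21-31 FREE]
Op 4: d = malloc(5) -> d = 21; heap: [0-5 ALLOC][6-11 ALLOC][12-20 ALLOC][21-25 ALLOC][26-31 FREE]
free(d): d = 21 -> block [21-25 ALLOC]; mark free, coalesce with adjacent free neighbors -> [0-5 ALLOC][6-11 ALLOC][12-20 ALLOC][21-31 FREE]

Answer: [0-5 ALLOC][6-11 ALLOC][12-20 ALLOC][21-31 FREE]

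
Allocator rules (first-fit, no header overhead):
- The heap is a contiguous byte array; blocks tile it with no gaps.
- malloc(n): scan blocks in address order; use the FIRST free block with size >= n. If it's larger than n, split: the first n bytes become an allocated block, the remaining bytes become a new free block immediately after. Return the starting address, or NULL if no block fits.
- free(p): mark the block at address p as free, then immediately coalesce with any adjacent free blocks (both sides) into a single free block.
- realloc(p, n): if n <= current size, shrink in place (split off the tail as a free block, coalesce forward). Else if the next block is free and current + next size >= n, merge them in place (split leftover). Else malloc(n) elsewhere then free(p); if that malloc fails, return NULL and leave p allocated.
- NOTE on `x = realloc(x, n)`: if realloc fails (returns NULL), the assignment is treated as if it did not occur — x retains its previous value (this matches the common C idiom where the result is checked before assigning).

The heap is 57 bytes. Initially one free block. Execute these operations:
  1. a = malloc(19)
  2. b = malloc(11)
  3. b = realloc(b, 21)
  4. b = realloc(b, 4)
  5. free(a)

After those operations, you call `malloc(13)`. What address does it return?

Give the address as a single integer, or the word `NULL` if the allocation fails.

Op 1: a = malloc(19) -> a = 0; heap: [0-18 ALLOC][19-56 FREE]
Op 2: b = malloc(11) -> b = 19; heap: [0-18 ALLOC][19-29 ALLOC][30-56 FREE]
Op 3: b = realloc(b, 21) -> b = 19; heap: [0-18 ALLOC][19-39 ALLOC][40-56 FREE]
Op 4: b = realloc(b, 4) -> b = 19; heap: [0-18 ALLOC][19-22 ALLOC][23-56 FREE]
Op 5: free(a) -> (freed a); heap: [0-18 FREE][19-22 ALLOC][23-56 FREE]
malloc(13): first-fit scan over [0-18 FREE][19-22 ALLOC][23-56 FREE] -> 0

Answer: 0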